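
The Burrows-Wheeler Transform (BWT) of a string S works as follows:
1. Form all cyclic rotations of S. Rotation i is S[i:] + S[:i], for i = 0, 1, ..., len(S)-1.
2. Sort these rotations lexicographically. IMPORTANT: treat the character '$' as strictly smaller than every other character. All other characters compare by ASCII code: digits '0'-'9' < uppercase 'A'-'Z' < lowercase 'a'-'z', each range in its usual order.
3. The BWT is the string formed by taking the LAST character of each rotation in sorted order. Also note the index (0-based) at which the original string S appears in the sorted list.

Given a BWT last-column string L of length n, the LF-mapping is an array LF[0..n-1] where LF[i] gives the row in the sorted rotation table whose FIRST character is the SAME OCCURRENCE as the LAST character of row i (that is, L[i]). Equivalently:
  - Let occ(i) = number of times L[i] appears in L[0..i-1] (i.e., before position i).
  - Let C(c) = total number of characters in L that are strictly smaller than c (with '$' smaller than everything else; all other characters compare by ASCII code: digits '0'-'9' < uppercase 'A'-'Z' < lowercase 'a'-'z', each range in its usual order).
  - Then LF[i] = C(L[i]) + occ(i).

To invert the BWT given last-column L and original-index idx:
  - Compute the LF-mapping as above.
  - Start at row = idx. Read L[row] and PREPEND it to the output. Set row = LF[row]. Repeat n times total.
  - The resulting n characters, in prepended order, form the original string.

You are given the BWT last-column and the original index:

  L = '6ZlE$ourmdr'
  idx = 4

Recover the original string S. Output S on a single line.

LF mapping: 1 3 5 2 0 7 10 8 6 4 9
Walk LF starting at row 4, prepending L[row]:
  step 1: row=4, L[4]='$', prepend. Next row=LF[4]=0
  step 2: row=0, L[0]='6', prepend. Next row=LF[0]=1
  step 3: row=1, L[1]='Z', prepend. Next row=LF[1]=3
  step 4: row=3, L[3]='E', prepend. Next row=LF[3]=2
  step 5: row=2, L[2]='l', prepend. Next row=LF[2]=5
  step 6: row=5, L[5]='o', prepend. Next row=LF[5]=7
  step 7: row=7, L[7]='r', prepend. Next row=LF[7]=8
  step 8: row=8, L[8]='m', prepend. Next row=LF[8]=6
  step 9: row=6, L[6]='u', prepend. Next row=LF[6]=10
  step 10: row=10, L[10]='r', prepend. Next row=LF[10]=9
  step 11: row=9, L[9]='d', prepend. Next row=LF[9]=4
Reversed output: drumrolEZ6$

Answer: drumrolEZ6$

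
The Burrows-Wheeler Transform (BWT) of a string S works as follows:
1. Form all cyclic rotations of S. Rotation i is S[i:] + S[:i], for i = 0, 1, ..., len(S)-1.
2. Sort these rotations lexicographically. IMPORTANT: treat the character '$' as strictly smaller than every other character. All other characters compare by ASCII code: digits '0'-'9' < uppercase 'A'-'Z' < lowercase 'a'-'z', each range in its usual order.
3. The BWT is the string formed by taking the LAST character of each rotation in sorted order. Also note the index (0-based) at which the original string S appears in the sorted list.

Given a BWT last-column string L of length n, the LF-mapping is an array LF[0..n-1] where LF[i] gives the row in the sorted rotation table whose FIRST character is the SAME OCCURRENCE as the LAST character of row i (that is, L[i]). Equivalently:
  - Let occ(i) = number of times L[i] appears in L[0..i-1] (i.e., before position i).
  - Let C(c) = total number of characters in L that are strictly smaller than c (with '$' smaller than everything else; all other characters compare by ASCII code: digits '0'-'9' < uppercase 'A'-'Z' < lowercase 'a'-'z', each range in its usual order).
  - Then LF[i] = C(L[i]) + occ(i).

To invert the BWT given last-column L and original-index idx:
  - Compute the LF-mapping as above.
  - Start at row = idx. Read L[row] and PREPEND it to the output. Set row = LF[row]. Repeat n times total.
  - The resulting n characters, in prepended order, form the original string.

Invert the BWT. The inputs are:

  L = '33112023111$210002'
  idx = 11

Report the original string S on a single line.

Answer: 20301023111122103$

Derivation:
LF mapping: 15 16 5 6 11 1 12 17 7 8 9 0 13 10 2 3 4 14
Walk LF starting at row 11, prepending L[row]:
  step 1: row=11, L[11]='$', prepend. Next row=LF[11]=0
  step 2: row=0, L[0]='3', prepend. Next row=LF[0]=15
  step 3: row=15, L[15]='0', prepend. Next row=LF[15]=3
  step 4: row=3, L[3]='1', prepend. Next row=LF[3]=6
  step 5: row=6, L[6]='2', prepend. Next row=LF[6]=12
  step 6: row=12, L[12]='2', prepend. Next row=LF[12]=13
  step 7: row=13, L[13]='1', prepend. Next row=LF[13]=10
  step 8: row=10, L[10]='1', prepend. Next row=LF[10]=9
  step 9: row=9, L[9]='1', prepend. Next row=LF[9]=8
  step 10: row=8, L[8]='1', prepend. Next row=LF[8]=7
  step 11: row=7, L[7]='3', prepend. Next row=LF[7]=17
  step 12: row=17, L[17]='2', prepend. Next row=LF[17]=14
  step 13: row=14, L[14]='0', prepend. Next row=LF[14]=2
  step 14: row=2, L[2]='1', prepend. Next row=LF[2]=5
  step 15: row=5, L[5]='0', prepend. Next row=LF[5]=1
  step 16: row=1, L[1]='3', prepend. Next row=LF[1]=16
  step 17: row=16, L[16]='0', prepend. Next row=LF[16]=4
  step 18: row=4, L[4]='2', prepend. Next row=LF[4]=11
Reversed output: 20301023111122103$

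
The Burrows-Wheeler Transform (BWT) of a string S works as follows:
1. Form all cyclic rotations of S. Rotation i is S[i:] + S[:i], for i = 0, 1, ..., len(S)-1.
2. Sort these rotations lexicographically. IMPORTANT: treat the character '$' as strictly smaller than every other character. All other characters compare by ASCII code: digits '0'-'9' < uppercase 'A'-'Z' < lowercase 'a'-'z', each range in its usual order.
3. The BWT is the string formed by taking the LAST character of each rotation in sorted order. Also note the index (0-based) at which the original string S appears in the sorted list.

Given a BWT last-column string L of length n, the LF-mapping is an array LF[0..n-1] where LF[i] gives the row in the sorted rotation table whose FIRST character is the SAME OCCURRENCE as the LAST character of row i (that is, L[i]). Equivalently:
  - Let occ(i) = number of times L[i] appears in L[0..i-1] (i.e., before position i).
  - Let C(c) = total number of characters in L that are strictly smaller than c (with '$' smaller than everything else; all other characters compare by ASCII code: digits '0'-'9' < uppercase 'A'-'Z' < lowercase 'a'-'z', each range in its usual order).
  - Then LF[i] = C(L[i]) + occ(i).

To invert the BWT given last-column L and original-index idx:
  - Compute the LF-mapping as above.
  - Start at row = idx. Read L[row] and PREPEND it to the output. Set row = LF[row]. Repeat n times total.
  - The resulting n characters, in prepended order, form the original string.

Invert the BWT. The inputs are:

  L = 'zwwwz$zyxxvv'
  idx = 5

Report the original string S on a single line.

Answer: wwvzwvzxyxz$

Derivation:
LF mapping: 9 3 4 5 10 0 11 8 6 7 1 2
Walk LF starting at row 5, prepending L[row]:
  step 1: row=5, L[5]='$', prepend. Next row=LF[5]=0
  step 2: row=0, L[0]='z', prepend. Next row=LF[0]=9
  step 3: row=9, L[9]='x', prepend. Next row=LF[9]=7
  step 4: row=7, L[7]='y', prepend. Next row=LF[7]=8
  step 5: row=8, L[8]='x', prepend. Next row=LF[8]=6
  step 6: row=6, L[6]='z', prepend. Next row=LF[6]=11
  step 7: row=11, L[11]='v', prepend. Next row=LF[11]=2
  step 8: row=2, L[2]='w', prepend. Next row=LF[2]=4
  step 9: row=4, L[4]='z', prepend. Next row=LF[4]=10
  step 10: row=10, L[10]='v', prepend. Next row=LF[10]=1
  step 11: row=1, L[1]='w', prepend. Next row=LF[1]=3
  step 12: row=3, L[3]='w', prepend. Next row=LF[3]=5
Reversed output: wwvzwvzxyxz$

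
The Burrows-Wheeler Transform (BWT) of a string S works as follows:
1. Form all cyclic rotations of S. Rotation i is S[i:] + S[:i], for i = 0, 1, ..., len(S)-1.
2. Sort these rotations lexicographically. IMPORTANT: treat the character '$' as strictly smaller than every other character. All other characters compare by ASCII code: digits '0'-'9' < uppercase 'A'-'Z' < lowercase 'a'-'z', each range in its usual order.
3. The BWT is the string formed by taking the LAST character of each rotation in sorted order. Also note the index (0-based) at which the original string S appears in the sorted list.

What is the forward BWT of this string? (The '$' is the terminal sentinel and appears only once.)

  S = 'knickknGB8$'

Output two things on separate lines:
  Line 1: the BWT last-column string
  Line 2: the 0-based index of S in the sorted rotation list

Answer: 8BGninck$kk
8

Derivation:
All 11 rotations (rotation i = S[i:]+S[:i]):
  rot[0] = knickknGB8$
  rot[1] = nickknGB8$k
  rot[2] = ickknGB8$kn
  rot[3] = ckknGB8$kni
  rot[4] = kknGB8$knic
  rot[5] = knGB8$knick
  rot[6] = nGB8$knickk
  rot[7] = GB8$knickkn
  rot[8] = B8$knickknG
  rot[9] = 8$knickknGB
  rot[10] = $knickknGB8
Sorted (with $ < everything):
  sorted[0] = $knickknGB8  (last char: '8')
  sorted[1] = 8$knickknGB  (last char: 'B')
  sorted[2] = B8$knickknG  (last char: 'G')
  sorted[3] = GB8$knickkn  (last char: 'n')
  sorted[4] = ckknGB8$kni  (last char: 'i')
  sorted[5] = ickknGB8$kn  (last char: 'n')
  sorted[6] = kknGB8$knic  (last char: 'c')
  sorted[7] = knGB8$knick  (last char: 'k')
  sorted[8] = knickknGB8$  (last char: '$')
  sorted[9] = nGB8$knickk  (last char: 'k')
  sorted[10] = nickknGB8$k  (last char: 'k')
Last column: 8BGninck$kk
Original string S is at sorted index 8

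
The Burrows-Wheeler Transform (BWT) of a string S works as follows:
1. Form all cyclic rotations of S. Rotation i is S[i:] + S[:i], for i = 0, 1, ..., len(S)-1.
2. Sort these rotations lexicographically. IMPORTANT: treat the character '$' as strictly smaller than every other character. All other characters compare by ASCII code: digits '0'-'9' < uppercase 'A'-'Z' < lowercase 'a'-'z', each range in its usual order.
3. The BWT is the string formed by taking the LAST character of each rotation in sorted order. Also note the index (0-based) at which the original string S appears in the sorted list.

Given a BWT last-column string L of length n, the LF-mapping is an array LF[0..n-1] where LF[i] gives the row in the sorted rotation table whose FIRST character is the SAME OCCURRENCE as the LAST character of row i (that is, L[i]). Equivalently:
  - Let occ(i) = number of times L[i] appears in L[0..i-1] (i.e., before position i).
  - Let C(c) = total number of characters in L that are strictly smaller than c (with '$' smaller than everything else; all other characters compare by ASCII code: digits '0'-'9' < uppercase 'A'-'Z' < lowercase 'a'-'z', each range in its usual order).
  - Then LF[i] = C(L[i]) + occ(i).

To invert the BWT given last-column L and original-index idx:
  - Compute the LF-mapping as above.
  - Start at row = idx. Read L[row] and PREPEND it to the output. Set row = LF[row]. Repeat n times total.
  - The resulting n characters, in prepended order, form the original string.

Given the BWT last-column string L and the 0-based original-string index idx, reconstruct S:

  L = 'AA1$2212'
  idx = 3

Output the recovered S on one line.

Answer: 222A11A$

Derivation:
LF mapping: 6 7 1 0 3 4 2 5
Walk LF starting at row 3, prepending L[row]:
  step 1: row=3, L[3]='$', prepend. Next row=LF[3]=0
  step 2: row=0, L[0]='A', prepend. Next row=LF[0]=6
  step 3: row=6, L[6]='1', prepend. Next row=LF[6]=2
  step 4: row=2, L[2]='1', prepend. Next row=LF[2]=1
  step 5: row=1, L[1]='A', prepend. Next row=LF[1]=7
  step 6: row=7, L[7]='2', prepend. Next row=LF[7]=5
  step 7: row=5, L[5]='2', prepend. Next row=LF[5]=4
  step 8: row=4, L[4]='2', prepend. Next row=LF[4]=3
Reversed output: 222A11A$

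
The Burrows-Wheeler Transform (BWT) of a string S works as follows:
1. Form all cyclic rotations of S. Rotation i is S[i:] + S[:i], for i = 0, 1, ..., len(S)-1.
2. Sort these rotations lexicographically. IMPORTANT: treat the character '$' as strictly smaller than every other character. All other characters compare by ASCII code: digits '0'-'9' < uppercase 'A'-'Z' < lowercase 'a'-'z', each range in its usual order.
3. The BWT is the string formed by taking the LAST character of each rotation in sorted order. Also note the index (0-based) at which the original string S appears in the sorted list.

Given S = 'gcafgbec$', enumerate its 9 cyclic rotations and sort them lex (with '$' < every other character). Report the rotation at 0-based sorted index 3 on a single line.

All 9 rotations (rotation i = S[i:]+S[:i]):
  rot[0] = gcafgbec$
  rot[1] = cafgbec$g
  rot[2] = afgbec$gc
  rot[3] = fgbec$gca
  rot[4] = gbec$gcaf
  rot[5] = bec$gcafg
  rot[6] = ec$gcafgb
  rot[7] = c$gcafgbe
  rot[8] = $gcafgbec
Sorted (with $ < everything):
  sorted[0] = $gcafgbec
  sorted[1] = afgbec$gc
  sorted[2] = bec$gcafg
  sorted[3] = c$gcafgbe
  sorted[4] = cafgbec$g
  sorted[5] = ec$gcafgb
  sorted[6] = fgbec$gca
  sorted[7] = gbec$gcaf
  sorted[8] = gcafgbec$
sorted[3] = c$gcafgbe

Answer: c$gcafgbe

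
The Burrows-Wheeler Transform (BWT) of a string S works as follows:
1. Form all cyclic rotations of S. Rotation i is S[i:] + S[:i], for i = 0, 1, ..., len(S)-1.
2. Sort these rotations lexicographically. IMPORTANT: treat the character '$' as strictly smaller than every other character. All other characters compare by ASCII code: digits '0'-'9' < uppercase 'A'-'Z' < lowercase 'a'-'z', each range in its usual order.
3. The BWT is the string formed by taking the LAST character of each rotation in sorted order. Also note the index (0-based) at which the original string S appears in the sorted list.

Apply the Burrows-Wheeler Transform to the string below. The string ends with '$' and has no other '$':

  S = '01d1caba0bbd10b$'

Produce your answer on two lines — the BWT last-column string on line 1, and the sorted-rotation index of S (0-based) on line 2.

All 16 rotations (rotation i = S[i:]+S[:i]):
  rot[0] = 01d1caba0bbd10b$
  rot[1] = 1d1caba0bbd10b$0
  rot[2] = d1caba0bbd10b$01
  rot[3] = 1caba0bbd10b$01d
  rot[4] = caba0bbd10b$01d1
  rot[5] = aba0bbd10b$01d1c
  rot[6] = ba0bbd10b$01d1ca
  rot[7] = a0bbd10b$01d1cab
  rot[8] = 0bbd10b$01d1caba
  rot[9] = bbd10b$01d1caba0
  rot[10] = bd10b$01d1caba0b
  rot[11] = d10b$01d1caba0bb
  rot[12] = 10b$01d1caba0bbd
  rot[13] = 0b$01d1caba0bbd1
  rot[14] = b$01d1caba0bbd10
  rot[15] = $01d1caba0bbd10b
Sorted (with $ < everything):
  sorted[0] = $01d1caba0bbd10b  (last char: 'b')
  sorted[1] = 01d1caba0bbd10b$  (last char: '$')
  sorted[2] = 0b$01d1caba0bbd1  (last char: '1')
  sorted[3] = 0bbd10b$01d1caba  (last char: 'a')
  sorted[4] = 10b$01d1caba0bbd  (last char: 'd')
  sorted[5] = 1caba0bbd10b$01d  (last char: 'd')
  sorted[6] = 1d1caba0bbd10b$0  (last char: '0')
  sorted[7] = a0bbd10b$01d1cab  (last char: 'b')
  sorted[8] = aba0bbd10b$01d1c  (last char: 'c')
  sorted[9] = b$01d1caba0bbd10  (last char: '0')
  sorted[10] = ba0bbd10b$01d1ca  (last char: 'a')
  sorted[11] = bbd10b$01d1caba0  (last char: '0')
  sorted[12] = bd10b$01d1caba0b  (last char: 'b')
  sorted[13] = caba0bbd10b$01d1  (last char: '1')
  sorted[14] = d10b$01d1caba0bb  (last char: 'b')
  sorted[15] = d1caba0bbd10b$01  (last char: '1')
Last column: b$1add0bc0a0b1b1
Original string S is at sorted index 1

Answer: b$1add0bc0a0b1b1
1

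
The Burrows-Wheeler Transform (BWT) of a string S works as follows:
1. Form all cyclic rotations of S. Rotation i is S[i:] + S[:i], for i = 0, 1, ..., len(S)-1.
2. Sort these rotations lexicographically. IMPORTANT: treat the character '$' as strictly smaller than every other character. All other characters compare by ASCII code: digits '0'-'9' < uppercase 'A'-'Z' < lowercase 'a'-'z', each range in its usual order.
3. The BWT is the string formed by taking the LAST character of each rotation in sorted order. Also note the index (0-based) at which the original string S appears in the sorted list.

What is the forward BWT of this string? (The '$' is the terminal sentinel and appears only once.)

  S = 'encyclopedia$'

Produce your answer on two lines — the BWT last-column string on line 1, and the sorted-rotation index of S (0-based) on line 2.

All 13 rotations (rotation i = S[i:]+S[:i]):
  rot[0] = encyclopedia$
  rot[1] = ncyclopedia$e
  rot[2] = cyclopedia$en
  rot[3] = yclopedia$enc
  rot[4] = clopedia$ency
  rot[5] = lopedia$encyc
  rot[6] = opedia$encycl
  rot[7] = pedia$encyclo
  rot[8] = edia$encyclop
  rot[9] = dia$encyclope
  rot[10] = ia$encycloped
  rot[11] = a$encyclopedi
  rot[12] = $encyclopedia
Sorted (with $ < everything):
  sorted[0] = $encyclopedia  (last char: 'a')
  sorted[1] = a$encyclopedi  (last char: 'i')
  sorted[2] = clopedia$ency  (last char: 'y')
  sorted[3] = cyclopedia$en  (last char: 'n')
  sorted[4] = dia$encyclope  (last char: 'e')
  sorted[5] = edia$encyclop  (last char: 'p')
  sorted[6] = encyclopedia$  (last char: '$')
  sorted[7] = ia$encycloped  (last char: 'd')
  sorted[8] = lopedia$encyc  (last char: 'c')
  sorted[9] = ncyclopedia$e  (last char: 'e')
  sorted[10] = opedia$encycl  (last char: 'l')
  sorted[11] = pedia$encyclo  (last char: 'o')
  sorted[12] = yclopedia$enc  (last char: 'c')
Last column: aiynep$dceloc
Original string S is at sorted index 6

Answer: aiynep$dceloc
6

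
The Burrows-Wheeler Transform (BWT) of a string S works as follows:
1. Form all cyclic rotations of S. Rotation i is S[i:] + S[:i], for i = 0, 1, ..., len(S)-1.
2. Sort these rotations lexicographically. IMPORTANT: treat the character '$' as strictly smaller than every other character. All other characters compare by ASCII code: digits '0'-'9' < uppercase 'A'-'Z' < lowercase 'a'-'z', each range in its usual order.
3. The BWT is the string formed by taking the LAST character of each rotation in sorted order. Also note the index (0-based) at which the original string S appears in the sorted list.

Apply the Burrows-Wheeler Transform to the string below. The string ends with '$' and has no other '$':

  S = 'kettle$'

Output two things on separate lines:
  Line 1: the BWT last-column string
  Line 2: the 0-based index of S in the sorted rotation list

Answer: elk$tte
3

Derivation:
All 7 rotations (rotation i = S[i:]+S[:i]):
  rot[0] = kettle$
  rot[1] = ettle$k
  rot[2] = ttle$ke
  rot[3] = tle$ket
  rot[4] = le$kett
  rot[5] = e$kettl
  rot[6] = $kettle
Sorted (with $ < everything):
  sorted[0] = $kettle  (last char: 'e')
  sorted[1] = e$kettl  (last char: 'l')
  sorted[2] = ettle$k  (last char: 'k')
  sorted[3] = kettle$  (last char: '$')
  sorted[4] = le$kett  (last char: 't')
  sorted[5] = tle$ket  (last char: 't')
  sorted[6] = ttle$ke  (last char: 'e')
Last column: elk$tte
Original string S is at sorted index 3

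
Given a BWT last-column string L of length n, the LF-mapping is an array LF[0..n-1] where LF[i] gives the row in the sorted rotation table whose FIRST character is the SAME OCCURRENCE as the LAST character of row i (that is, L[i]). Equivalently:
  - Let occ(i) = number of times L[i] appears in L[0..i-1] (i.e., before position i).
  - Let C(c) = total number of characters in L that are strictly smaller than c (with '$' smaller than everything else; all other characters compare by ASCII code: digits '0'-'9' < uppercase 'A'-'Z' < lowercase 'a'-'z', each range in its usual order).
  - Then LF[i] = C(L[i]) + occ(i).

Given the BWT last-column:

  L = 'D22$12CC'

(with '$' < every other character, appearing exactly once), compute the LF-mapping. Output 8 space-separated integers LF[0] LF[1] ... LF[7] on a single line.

Answer: 7 2 3 0 1 4 5 6

Derivation:
Char counts: '$':1, '1':1, '2':3, 'C':2, 'D':1
C (first-col start): C('$')=0, C('1')=1, C('2')=2, C('C')=5, C('D')=7
L[0]='D': occ=0, LF[0]=C('D')+0=7+0=7
L[1]='2': occ=0, LF[1]=C('2')+0=2+0=2
L[2]='2': occ=1, LF[2]=C('2')+1=2+1=3
L[3]='$': occ=0, LF[3]=C('$')+0=0+0=0
L[4]='1': occ=0, LF[4]=C('1')+0=1+0=1
L[5]='2': occ=2, LF[5]=C('2')+2=2+2=4
L[6]='C': occ=0, LF[6]=C('C')+0=5+0=5
L[7]='C': occ=1, LF[7]=C('C')+1=5+1=6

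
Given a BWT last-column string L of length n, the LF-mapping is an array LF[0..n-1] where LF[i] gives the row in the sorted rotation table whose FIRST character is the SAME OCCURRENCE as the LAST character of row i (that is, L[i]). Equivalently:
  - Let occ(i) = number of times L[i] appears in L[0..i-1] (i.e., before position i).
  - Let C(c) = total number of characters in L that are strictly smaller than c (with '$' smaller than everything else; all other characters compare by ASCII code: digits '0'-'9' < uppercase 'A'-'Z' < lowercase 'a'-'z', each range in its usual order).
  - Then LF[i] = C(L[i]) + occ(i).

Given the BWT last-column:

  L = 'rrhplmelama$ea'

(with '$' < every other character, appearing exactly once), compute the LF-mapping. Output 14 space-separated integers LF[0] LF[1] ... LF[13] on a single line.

Answer: 12 13 6 11 7 9 4 8 1 10 2 0 5 3

Derivation:
Char counts: '$':1, 'a':3, 'e':2, 'h':1, 'l':2, 'm':2, 'p':1, 'r':2
C (first-col start): C('$')=0, C('a')=1, C('e')=4, C('h')=6, C('l')=7, C('m')=9, C('p')=11, C('r')=12
L[0]='r': occ=0, LF[0]=C('r')+0=12+0=12
L[1]='r': occ=1, LF[1]=C('r')+1=12+1=13
L[2]='h': occ=0, LF[2]=C('h')+0=6+0=6
L[3]='p': occ=0, LF[3]=C('p')+0=11+0=11
L[4]='l': occ=0, LF[4]=C('l')+0=7+0=7
L[5]='m': occ=0, LF[5]=C('m')+0=9+0=9
L[6]='e': occ=0, LF[6]=C('e')+0=4+0=4
L[7]='l': occ=1, LF[7]=C('l')+1=7+1=8
L[8]='a': occ=0, LF[8]=C('a')+0=1+0=1
L[9]='m': occ=1, LF[9]=C('m')+1=9+1=10
L[10]='a': occ=1, LF[10]=C('a')+1=1+1=2
L[11]='$': occ=0, LF[11]=C('$')+0=0+0=0
L[12]='e': occ=1, LF[12]=C('e')+1=4+1=5
L[13]='a': occ=2, LF[13]=C('a')+2=1+2=3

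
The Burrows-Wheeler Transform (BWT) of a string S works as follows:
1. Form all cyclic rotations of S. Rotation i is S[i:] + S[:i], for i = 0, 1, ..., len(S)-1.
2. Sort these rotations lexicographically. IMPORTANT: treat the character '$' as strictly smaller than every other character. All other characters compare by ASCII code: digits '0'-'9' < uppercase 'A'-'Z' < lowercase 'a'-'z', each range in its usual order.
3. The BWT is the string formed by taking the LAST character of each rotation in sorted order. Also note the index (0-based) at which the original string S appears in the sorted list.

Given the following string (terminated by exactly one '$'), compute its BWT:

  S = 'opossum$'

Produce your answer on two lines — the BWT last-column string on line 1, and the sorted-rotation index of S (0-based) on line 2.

All 8 rotations (rotation i = S[i:]+S[:i]):
  rot[0] = opossum$
  rot[1] = possum$o
  rot[2] = ossum$op
  rot[3] = ssum$opo
  rot[4] = sum$opos
  rot[5] = um$oposs
  rot[6] = m$opossu
  rot[7] = $opossum
Sorted (with $ < everything):
  sorted[0] = $opossum  (last char: 'm')
  sorted[1] = m$opossu  (last char: 'u')
  sorted[2] = opossum$  (last char: '$')
  sorted[3] = ossum$op  (last char: 'p')
  sorted[4] = possum$o  (last char: 'o')
  sorted[5] = ssum$opo  (last char: 'o')
  sorted[6] = sum$opos  (last char: 's')
  sorted[7] = um$oposs  (last char: 's')
Last column: mu$pooss
Original string S is at sorted index 2

Answer: mu$pooss
2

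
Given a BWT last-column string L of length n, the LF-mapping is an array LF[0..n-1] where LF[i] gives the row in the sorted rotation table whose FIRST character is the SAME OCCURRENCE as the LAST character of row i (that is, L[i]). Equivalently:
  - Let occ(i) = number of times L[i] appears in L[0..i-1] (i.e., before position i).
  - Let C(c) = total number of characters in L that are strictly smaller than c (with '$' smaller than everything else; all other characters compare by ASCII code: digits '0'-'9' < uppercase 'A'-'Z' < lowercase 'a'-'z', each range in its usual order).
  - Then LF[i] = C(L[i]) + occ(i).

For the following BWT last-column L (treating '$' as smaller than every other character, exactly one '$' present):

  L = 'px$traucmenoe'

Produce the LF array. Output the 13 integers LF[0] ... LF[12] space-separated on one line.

Char counts: '$':1, 'a':1, 'c':1, 'e':2, 'm':1, 'n':1, 'o':1, 'p':1, 'r':1, 't':1, 'u':1, 'x':1
C (first-col start): C('$')=0, C('a')=1, C('c')=2, C('e')=3, C('m')=5, C('n')=6, C('o')=7, C('p')=8, C('r')=9, C('t')=10, C('u')=11, C('x')=12
L[0]='p': occ=0, LF[0]=C('p')+0=8+0=8
L[1]='x': occ=0, LF[1]=C('x')+0=12+0=12
L[2]='$': occ=0, LF[2]=C('$')+0=0+0=0
L[3]='t': occ=0, LF[3]=C('t')+0=10+0=10
L[4]='r': occ=0, LF[4]=C('r')+0=9+0=9
L[5]='a': occ=0, LF[5]=C('a')+0=1+0=1
L[6]='u': occ=0, LF[6]=C('u')+0=11+0=11
L[7]='c': occ=0, LF[7]=C('c')+0=2+0=2
L[8]='m': occ=0, LF[8]=C('m')+0=5+0=5
L[9]='e': occ=0, LF[9]=C('e')+0=3+0=3
L[10]='n': occ=0, LF[10]=C('n')+0=6+0=6
L[11]='o': occ=0, LF[11]=C('o')+0=7+0=7
L[12]='e': occ=1, LF[12]=C('e')+1=3+1=4

Answer: 8 12 0 10 9 1 11 2 5 3 6 7 4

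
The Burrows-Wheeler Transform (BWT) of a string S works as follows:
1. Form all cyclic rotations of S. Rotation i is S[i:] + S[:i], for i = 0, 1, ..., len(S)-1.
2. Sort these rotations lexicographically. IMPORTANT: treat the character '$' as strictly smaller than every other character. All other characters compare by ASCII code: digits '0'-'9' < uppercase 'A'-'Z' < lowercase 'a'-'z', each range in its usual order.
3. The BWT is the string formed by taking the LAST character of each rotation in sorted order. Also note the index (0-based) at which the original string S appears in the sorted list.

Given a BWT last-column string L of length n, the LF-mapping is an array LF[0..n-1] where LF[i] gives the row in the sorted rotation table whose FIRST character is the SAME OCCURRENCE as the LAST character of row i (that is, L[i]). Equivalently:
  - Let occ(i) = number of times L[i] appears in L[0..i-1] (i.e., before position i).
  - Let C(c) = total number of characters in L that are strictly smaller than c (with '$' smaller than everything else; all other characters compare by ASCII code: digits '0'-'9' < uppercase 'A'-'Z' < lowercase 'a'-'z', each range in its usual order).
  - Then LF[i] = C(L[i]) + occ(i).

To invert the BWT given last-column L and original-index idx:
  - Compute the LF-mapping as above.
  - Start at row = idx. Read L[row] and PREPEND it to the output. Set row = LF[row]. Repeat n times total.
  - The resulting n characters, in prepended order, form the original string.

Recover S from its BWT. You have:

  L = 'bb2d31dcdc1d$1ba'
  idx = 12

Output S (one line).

Answer: d1dadcbdb1321cb$

Derivation:
LF mapping: 7 8 4 12 5 1 13 10 14 11 2 15 0 3 9 6
Walk LF starting at row 12, prepending L[row]:
  step 1: row=12, L[12]='$', prepend. Next row=LF[12]=0
  step 2: row=0, L[0]='b', prepend. Next row=LF[0]=7
  step 3: row=7, L[7]='c', prepend. Next row=LF[7]=10
  step 4: row=10, L[10]='1', prepend. Next row=LF[10]=2
  step 5: row=2, L[2]='2', prepend. Next row=LF[2]=4
  step 6: row=4, L[4]='3', prepend. Next row=LF[4]=5
  step 7: row=5, L[5]='1', prepend. Next row=LF[5]=1
  step 8: row=1, L[1]='b', prepend. Next row=LF[1]=8
  step 9: row=8, L[8]='d', prepend. Next row=LF[8]=14
  step 10: row=14, L[14]='b', prepend. Next row=LF[14]=9
  step 11: row=9, L[9]='c', prepend. Next row=LF[9]=11
  step 12: row=11, L[11]='d', prepend. Next row=LF[11]=15
  step 13: row=15, L[15]='a', prepend. Next row=LF[15]=6
  step 14: row=6, L[6]='d', prepend. Next row=LF[6]=13
  step 15: row=13, L[13]='1', prepend. Next row=LF[13]=3
  step 16: row=3, L[3]='d', prepend. Next row=LF[3]=12
Reversed output: d1dadcbdb1321cb$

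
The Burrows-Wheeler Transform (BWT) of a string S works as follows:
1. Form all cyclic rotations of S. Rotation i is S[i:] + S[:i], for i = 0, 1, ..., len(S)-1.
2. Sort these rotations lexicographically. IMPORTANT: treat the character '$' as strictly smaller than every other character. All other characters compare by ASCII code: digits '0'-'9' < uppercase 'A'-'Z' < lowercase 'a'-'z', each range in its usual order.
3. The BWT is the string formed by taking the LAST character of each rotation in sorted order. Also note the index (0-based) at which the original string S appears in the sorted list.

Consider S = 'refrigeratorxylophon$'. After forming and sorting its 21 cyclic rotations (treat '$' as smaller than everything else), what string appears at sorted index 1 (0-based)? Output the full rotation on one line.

Answer: atorxylophon$refriger

Derivation:
All 21 rotations (rotation i = S[i:]+S[:i]):
  rot[0] = refrigeratorxylophon$
  rot[1] = efrigeratorxylophon$r
  rot[2] = frigeratorxylophon$re
  rot[3] = rigeratorxylophon$ref
  rot[4] = igeratorxylophon$refr
  rot[5] = geratorxylophon$refri
  rot[6] = eratorxylophon$refrig
  rot[7] = ratorxylophon$refrige
  rot[8] = atorxylophon$refriger
  rot[9] = torxylophon$refrigera
  rot[10] = orxylophon$refrigerat
  rot[11] = rxylophon$refrigerato
  rot[12] = xylophon$refrigerator
  rot[13] = ylophon$refrigeratorx
  rot[14] = lophon$refrigeratorxy
  rot[15] = ophon$refrigeratorxyl
  rot[16] = phon$refrigeratorxylo
  rot[17] = hon$refrigeratorxylop
  rot[18] = on$refrigeratorxyloph
  rot[19] = n$refrigeratorxylopho
  rot[20] = $refrigeratorxylophon
Sorted (with $ < everything):
  sorted[0] = $refrigeratorxylophon
  sorted[1] = atorxylophon$refriger
  sorted[2] = efrigeratorxylophon$r
  sorted[3] = eratorxylophon$refrig
  sorted[4] = frigeratorxylophon$re
  sorted[5] = geratorxylophon$refri
  sorted[6] = hon$refrigeratorxylop
  sorted[7] = igeratorxylophon$refr
  sorted[8] = lophon$refrigeratorxy
  sorted[9] = n$refrigeratorxylopho
  sorted[10] = on$refrigeratorxyloph
  sorted[11] = ophon$refrigeratorxyl
  sorted[12] = orxylophon$refrigerat
  sorted[13] = phon$refrigeratorxylo
  sorted[14] = ratorxylophon$refrige
  sorted[15] = refrigeratorxylophon$
  sorted[16] = rigeratorxylophon$ref
  sorted[17] = rxylophon$refrigerato
  sorted[18] = torxylophon$refrigera
  sorted[19] = xylophon$refrigerator
  sorted[20] = ylophon$refrigeratorx
sorted[1] = atorxylophon$refriger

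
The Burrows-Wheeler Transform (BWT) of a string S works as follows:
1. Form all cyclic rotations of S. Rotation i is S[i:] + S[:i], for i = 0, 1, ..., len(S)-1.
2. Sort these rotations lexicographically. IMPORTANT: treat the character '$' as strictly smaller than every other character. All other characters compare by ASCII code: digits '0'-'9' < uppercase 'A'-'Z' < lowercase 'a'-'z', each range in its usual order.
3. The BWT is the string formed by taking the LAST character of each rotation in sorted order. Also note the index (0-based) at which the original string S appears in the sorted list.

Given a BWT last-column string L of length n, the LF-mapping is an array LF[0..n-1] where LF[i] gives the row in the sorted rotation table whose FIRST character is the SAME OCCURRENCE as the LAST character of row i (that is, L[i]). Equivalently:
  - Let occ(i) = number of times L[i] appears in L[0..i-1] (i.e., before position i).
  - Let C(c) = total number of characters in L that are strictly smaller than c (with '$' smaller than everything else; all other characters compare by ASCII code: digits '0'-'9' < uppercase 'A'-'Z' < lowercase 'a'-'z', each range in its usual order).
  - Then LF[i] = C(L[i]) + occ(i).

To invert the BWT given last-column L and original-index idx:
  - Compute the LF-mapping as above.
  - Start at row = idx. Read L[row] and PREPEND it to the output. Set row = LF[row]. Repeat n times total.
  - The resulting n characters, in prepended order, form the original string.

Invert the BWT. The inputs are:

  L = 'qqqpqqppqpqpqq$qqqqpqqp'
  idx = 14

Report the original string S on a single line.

Answer: qqppqqqqpqpqpppqqqqqqq$

Derivation:
LF mapping: 8 9 10 1 11 12 2 3 13 4 14 5 15 16 0 17 18 19 20 6 21 22 7
Walk LF starting at row 14, prepending L[row]:
  step 1: row=14, L[14]='$', prepend. Next row=LF[14]=0
  step 2: row=0, L[0]='q', prepend. Next row=LF[0]=8
  step 3: row=8, L[8]='q', prepend. Next row=LF[8]=13
  step 4: row=13, L[13]='q', prepend. Next row=LF[13]=16
  step 5: row=16, L[16]='q', prepend. Next row=LF[16]=18
  step 6: row=18, L[18]='q', prepend. Next row=LF[18]=20
  step 7: row=20, L[20]='q', prepend. Next row=LF[20]=21
  step 8: row=21, L[21]='q', prepend. Next row=LF[21]=22
  step 9: row=22, L[22]='p', prepend. Next row=LF[22]=7
  step 10: row=7, L[7]='p', prepend. Next row=LF[7]=3
  step 11: row=3, L[3]='p', prepend. Next row=LF[3]=1
  step 12: row=1, L[1]='q', prepend. Next row=LF[1]=9
  step 13: row=9, L[9]='p', prepend. Next row=LF[9]=4
  step 14: row=4, L[4]='q', prepend. Next row=LF[4]=11
  step 15: row=11, L[11]='p', prepend. Next row=LF[11]=5
  step 16: row=5, L[5]='q', prepend. Next row=LF[5]=12
  step 17: row=12, L[12]='q', prepend. Next row=LF[12]=15
  step 18: row=15, L[15]='q', prepend. Next row=LF[15]=17
  step 19: row=17, L[17]='q', prepend. Next row=LF[17]=19
  step 20: row=19, L[19]='p', prepend. Next row=LF[19]=6
  step 21: row=6, L[6]='p', prepend. Next row=LF[6]=2
  step 22: row=2, L[2]='q', prepend. Next row=LF[2]=10
  step 23: row=10, L[10]='q', prepend. Next row=LF[10]=14
Reversed output: qqppqqqqpqpqpppqqqqqqq$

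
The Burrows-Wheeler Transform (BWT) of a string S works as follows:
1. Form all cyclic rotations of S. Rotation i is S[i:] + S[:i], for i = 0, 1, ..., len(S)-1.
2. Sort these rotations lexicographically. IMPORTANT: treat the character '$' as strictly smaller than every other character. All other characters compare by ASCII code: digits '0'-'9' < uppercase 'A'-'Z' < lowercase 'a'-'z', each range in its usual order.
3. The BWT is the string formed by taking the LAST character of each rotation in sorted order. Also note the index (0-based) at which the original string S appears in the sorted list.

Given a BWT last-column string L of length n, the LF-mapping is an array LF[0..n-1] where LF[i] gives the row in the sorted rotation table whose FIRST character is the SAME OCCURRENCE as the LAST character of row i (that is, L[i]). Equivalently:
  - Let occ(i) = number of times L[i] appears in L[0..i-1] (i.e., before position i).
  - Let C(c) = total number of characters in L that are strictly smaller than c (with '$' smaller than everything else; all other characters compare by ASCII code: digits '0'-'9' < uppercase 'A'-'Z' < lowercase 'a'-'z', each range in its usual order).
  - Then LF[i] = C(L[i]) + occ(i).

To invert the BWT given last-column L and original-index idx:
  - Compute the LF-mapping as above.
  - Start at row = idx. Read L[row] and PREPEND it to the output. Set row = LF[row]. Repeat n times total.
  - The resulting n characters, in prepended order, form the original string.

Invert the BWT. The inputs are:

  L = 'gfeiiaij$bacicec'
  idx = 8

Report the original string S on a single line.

LF mapping: 10 9 7 11 12 1 13 15 0 3 2 4 14 5 8 6
Walk LF starting at row 8, prepending L[row]:
  step 1: row=8, L[8]='$', prepend. Next row=LF[8]=0
  step 2: row=0, L[0]='g', prepend. Next row=LF[0]=10
  step 3: row=10, L[10]='a', prepend. Next row=LF[10]=2
  step 4: row=2, L[2]='e', prepend. Next row=LF[2]=7
  step 5: row=7, L[7]='j', prepend. Next row=LF[7]=15
  step 6: row=15, L[15]='c', prepend. Next row=LF[15]=6
  step 7: row=6, L[6]='i', prepend. Next row=LF[6]=13
  step 8: row=13, L[13]='c', prepend. Next row=LF[13]=5
  step 9: row=5, L[5]='a', prepend. Next row=LF[5]=1
  step 10: row=1, L[1]='f', prepend. Next row=LF[1]=9
  step 11: row=9, L[9]='b', prepend. Next row=LF[9]=3
  step 12: row=3, L[3]='i', prepend. Next row=LF[3]=11
  step 13: row=11, L[11]='c', prepend. Next row=LF[11]=4
  step 14: row=4, L[4]='i', prepend. Next row=LF[4]=12
  step 15: row=12, L[12]='i', prepend. Next row=LF[12]=14
  step 16: row=14, L[14]='e', prepend. Next row=LF[14]=8
Reversed output: eiicibfacicjeag$

Answer: eiicibfacicjeag$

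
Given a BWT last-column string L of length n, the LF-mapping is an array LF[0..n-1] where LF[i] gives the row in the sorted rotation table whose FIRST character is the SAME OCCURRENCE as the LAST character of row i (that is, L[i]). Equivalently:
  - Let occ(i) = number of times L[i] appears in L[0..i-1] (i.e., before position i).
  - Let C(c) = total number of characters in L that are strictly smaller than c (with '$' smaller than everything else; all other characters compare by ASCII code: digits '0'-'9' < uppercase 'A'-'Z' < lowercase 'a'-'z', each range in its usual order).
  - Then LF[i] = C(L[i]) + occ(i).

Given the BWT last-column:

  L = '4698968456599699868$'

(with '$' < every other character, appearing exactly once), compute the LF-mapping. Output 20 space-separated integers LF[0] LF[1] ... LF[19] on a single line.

Answer: 1 5 14 10 15 6 11 2 3 7 4 16 17 8 18 19 12 9 13 0

Derivation:
Char counts: '$':1, '4':2, '5':2, '6':5, '8':4, '9':6
C (first-col start): C('$')=0, C('4')=1, C('5')=3, C('6')=5, C('8')=10, C('9')=14
L[0]='4': occ=0, LF[0]=C('4')+0=1+0=1
L[1]='6': occ=0, LF[1]=C('6')+0=5+0=5
L[2]='9': occ=0, LF[2]=C('9')+0=14+0=14
L[3]='8': occ=0, LF[3]=C('8')+0=10+0=10
L[4]='9': occ=1, LF[4]=C('9')+1=14+1=15
L[5]='6': occ=1, LF[5]=C('6')+1=5+1=6
L[6]='8': occ=1, LF[6]=C('8')+1=10+1=11
L[7]='4': occ=1, LF[7]=C('4')+1=1+1=2
L[8]='5': occ=0, LF[8]=C('5')+0=3+0=3
L[9]='6': occ=2, LF[9]=C('6')+2=5+2=7
L[10]='5': occ=1, LF[10]=C('5')+1=3+1=4
L[11]='9': occ=2, LF[11]=C('9')+2=14+2=16
L[12]='9': occ=3, LF[12]=C('9')+3=14+3=17
L[13]='6': occ=3, LF[13]=C('6')+3=5+3=8
L[14]='9': occ=4, LF[14]=C('9')+4=14+4=18
L[15]='9': occ=5, LF[15]=C('9')+5=14+5=19
L[16]='8': occ=2, LF[16]=C('8')+2=10+2=12
L[17]='6': occ=4, LF[17]=C('6')+4=5+4=9
L[18]='8': occ=3, LF[18]=C('8')+3=10+3=13
L[19]='$': occ=0, LF[19]=C('$')+0=0+0=0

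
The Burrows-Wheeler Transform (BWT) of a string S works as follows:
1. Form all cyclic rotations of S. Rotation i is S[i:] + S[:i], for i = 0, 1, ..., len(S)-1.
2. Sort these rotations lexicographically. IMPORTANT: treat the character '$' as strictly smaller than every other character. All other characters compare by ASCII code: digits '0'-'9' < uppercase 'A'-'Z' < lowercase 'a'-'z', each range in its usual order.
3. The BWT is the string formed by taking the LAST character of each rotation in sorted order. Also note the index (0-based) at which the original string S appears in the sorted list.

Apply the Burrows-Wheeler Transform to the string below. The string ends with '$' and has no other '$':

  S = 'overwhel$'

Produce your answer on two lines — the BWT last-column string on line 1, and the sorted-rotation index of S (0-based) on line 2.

All 9 rotations (rotation i = S[i:]+S[:i]):
  rot[0] = overwhel$
  rot[1] = verwhel$o
  rot[2] = erwhel$ov
  rot[3] = rwhel$ove
  rot[4] = whel$over
  rot[5] = hel$overw
  rot[6] = el$overwh
  rot[7] = l$overwhe
  rot[8] = $overwhel
Sorted (with $ < everything):
  sorted[0] = $overwhel  (last char: 'l')
  sorted[1] = el$overwh  (last char: 'h')
  sorted[2] = erwhel$ov  (last char: 'v')
  sorted[3] = hel$overw  (last char: 'w')
  sorted[4] = l$overwhe  (last char: 'e')
  sorted[5] = overwhel$  (last char: '$')
  sorted[6] = rwhel$ove  (last char: 'e')
  sorted[7] = verwhel$o  (last char: 'o')
  sorted[8] = whel$over  (last char: 'r')
Last column: lhvwe$eor
Original string S is at sorted index 5

Answer: lhvwe$eor
5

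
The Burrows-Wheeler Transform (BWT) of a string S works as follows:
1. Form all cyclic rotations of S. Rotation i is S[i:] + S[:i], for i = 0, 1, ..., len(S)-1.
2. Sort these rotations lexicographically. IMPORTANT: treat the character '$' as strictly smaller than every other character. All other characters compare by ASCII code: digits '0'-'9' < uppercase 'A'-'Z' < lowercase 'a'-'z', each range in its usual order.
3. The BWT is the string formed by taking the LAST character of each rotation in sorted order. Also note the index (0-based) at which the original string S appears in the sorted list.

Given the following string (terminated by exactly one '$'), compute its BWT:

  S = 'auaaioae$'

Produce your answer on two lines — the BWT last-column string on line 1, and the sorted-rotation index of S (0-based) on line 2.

Answer: euoa$aaia
4

Derivation:
All 9 rotations (rotation i = S[i:]+S[:i]):
  rot[0] = auaaioae$
  rot[1] = uaaioae$a
  rot[2] = aaioae$au
  rot[3] = aioae$aua
  rot[4] = ioae$auaa
  rot[5] = oae$auaai
  rot[6] = ae$auaaio
  rot[7] = e$auaaioa
  rot[8] = $auaaioae
Sorted (with $ < everything):
  sorted[0] = $auaaioae  (last char: 'e')
  sorted[1] = aaioae$au  (last char: 'u')
  sorted[2] = ae$auaaio  (last char: 'o')
  sorted[3] = aioae$aua  (last char: 'a')
  sorted[4] = auaaioae$  (last char: '$')
  sorted[5] = e$auaaioa  (last char: 'a')
  sorted[6] = ioae$auaa  (last char: 'a')
  sorted[7] = oae$auaai  (last char: 'i')
  sorted[8] = uaaioae$a  (last char: 'a')
Last column: euoa$aaia
Original string S is at sorted index 4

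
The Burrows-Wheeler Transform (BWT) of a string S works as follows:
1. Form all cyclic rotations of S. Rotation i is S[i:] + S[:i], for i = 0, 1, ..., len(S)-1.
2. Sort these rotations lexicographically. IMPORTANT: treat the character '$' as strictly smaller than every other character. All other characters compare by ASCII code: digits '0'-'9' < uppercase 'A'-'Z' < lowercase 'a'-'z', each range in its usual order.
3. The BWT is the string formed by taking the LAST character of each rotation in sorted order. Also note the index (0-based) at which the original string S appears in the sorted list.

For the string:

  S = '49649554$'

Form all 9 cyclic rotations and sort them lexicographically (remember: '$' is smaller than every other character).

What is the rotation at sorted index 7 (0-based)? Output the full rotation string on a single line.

All 9 rotations (rotation i = S[i:]+S[:i]):
  rot[0] = 49649554$
  rot[1] = 9649554$4
  rot[2] = 649554$49
  rot[3] = 49554$496
  rot[4] = 9554$4964
  rot[5] = 554$49649
  rot[6] = 54$496495
  rot[7] = 4$4964955
  rot[8] = $49649554
Sorted (with $ < everything):
  sorted[0] = $49649554
  sorted[1] = 4$4964955
  sorted[2] = 49554$496
  sorted[3] = 49649554$
  sorted[4] = 54$496495
  sorted[5] = 554$49649
  sorted[6] = 649554$49
  sorted[7] = 9554$4964
  sorted[8] = 9649554$4
sorted[7] = 9554$4964

Answer: 9554$4964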